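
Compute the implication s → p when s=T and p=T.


Implication is false only when antecedent is true and consequent is false.
Substitute: s=T, p=T.
T → T evaluates to T.

T


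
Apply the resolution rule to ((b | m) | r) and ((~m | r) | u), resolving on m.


The clauses contain complementary literals m and ~m.
Resolution eliminates this pair and disjoins the remaining literals (merging duplicates).

((r | b) | u)


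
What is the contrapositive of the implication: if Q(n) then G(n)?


The contrapositive of (P → Q) is (¬Q → ¬P); it is logically equivalent to the original.
Here P = 'Q(n)' and Q = 'G(n)'.

If not (G(n)), then not (Q(n)).


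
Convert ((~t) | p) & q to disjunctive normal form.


Step 1: Distribute ∧ over ∨: ((¬t) ∨ p) ∧ q = ((¬t) ∧ q) ∨ (p ∧ q).

((~t) & q) | (p & q)


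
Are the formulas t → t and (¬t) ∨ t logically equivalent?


Compare truth tables:
t | φ | ψ
---------
F | T | T
T | T | T
The columns φ and ψ agree on every row.

Yes, they are logically equivalent.


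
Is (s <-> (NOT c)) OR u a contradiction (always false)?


Truth table over {c, s, u}:
c | s | u | φ
-------------
F | F | F | F
T | F | F | T
F | T | F | T
T | T | F | F
F | F | T | T
T | F | T | T
F | T | T | T
T | T | T | T
Satisfying assignment at row 2: c=T, s=F, u=F gives T.

No, it is not a contradiction.


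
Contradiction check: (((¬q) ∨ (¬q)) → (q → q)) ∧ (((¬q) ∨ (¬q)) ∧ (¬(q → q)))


Truth table over {q}:
q | φ
-----
F | F
T | F
Every row is false.

Yes, it is a contradiction.


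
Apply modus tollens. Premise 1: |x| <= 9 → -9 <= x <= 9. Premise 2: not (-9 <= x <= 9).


Modus tollens: from (P → Q) and ¬Q, infer ¬P.
Q = '-9 <= x <= 9' is denied; since P → Q, P must also fail.

Not (|x| <= 9).


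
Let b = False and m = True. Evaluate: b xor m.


Exclusive or is true when exactly one operand is true.
Substitute: b=False, m=True.
False xor True evaluates to True.

True


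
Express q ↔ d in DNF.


Step 1: q ↔ d is true exactly when both agree: (q ∧ d) ∨ (¬q ∧ ¬d).

(q ∧ d) ∨ ((¬q) ∧ (¬d))


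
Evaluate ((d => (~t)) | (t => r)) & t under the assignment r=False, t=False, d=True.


Substitute r=False, t=False, d=True:
~t = True
d => (~t) = True => True = True
t => r = False => False = True
(d => (~t)) | (t => r) = True | True = True
((d => (~t)) | (t => r)) & t = True & False = False

False


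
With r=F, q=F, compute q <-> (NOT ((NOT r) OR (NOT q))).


Substitute r=F, q=F:
NOT r = T
NOT q = T
(NOT r) OR (NOT q) = T OR T = T
NOT ((NOT r) OR (NOT q)) = F
q <-> (NOT ((NOT r) OR (NOT q))) = F <-> F = T

T


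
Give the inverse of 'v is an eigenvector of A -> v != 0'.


The inverse of (P → Q) is (¬P → ¬Q). It is equivalent to the converse, not to the original.
Here P = 'v is an eigenvector of A' and Q = 'v != 0'.

If not (v is an eigenvector of A), then not (v != 0).


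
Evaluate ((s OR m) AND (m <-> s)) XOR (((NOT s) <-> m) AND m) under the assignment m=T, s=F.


Substitute m=T, s=F:
s OR m = F OR T = T
m <-> s = T <-> F = F
(s OR m) AND (m <-> s) = T AND F = F
NOT s = T
(NOT s) <-> m = T <-> T = T
((NOT s) <-> m) AND m = T AND T = T
((s OR m) AND (m <-> s)) XOR (((NOT s) <-> m) AND m) = F XOR T = T

T


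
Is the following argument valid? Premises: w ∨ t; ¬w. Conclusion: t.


This matches the form of disjunctive syllogism: the conclusion follows in every model of the premises.

Valid.


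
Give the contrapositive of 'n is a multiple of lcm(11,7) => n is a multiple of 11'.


The contrapositive of (P → Q) is (¬Q → ¬P); it is logically equivalent to the original.
Here P = 'n is a multiple of lcm(11,7)' and Q = 'n is a multiple of 11'.

If not (n is a multiple of 11), then not (n is a multiple of lcm(11,7)).


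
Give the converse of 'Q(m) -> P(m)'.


The converse of (P → Q) is (Q → P). It is not in general equivalent to the original.
Here P = 'Q(m)' and Q = 'P(m)'.

If P(m), then Q(m).


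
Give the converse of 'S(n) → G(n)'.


The converse of (P → Q) is (Q → P). It is not in general equivalent to the original.
Here P = 'S(n)' and Q = 'G(n)'.

If G(n), then S(n).


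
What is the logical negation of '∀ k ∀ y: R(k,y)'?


Negation flips each quantifier (∀↔∃) and negates the inner predicate.
¬(∀ k ∀ y: φ) = ∃ k ∃ y: ¬φ.

∃ k ∃ y: ¬(R(k,y))


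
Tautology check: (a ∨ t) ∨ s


Build the truth table over {a, s, t}:
a | s | t | φ
-------------
F | F | F | F
T | F | F | T
F | T | F | T
T | T | F | T
F | F | T | T
T | F | T | T
F | T | T | T
T | T | T | T
Counterexample at row 1: with a=F, s=F, t=F, the formula is F.

No, it is not a tautology.


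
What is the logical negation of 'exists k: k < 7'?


¬(forall x: φ) = exists x: ¬φ, and ¬(exists x: φ) = forall x: ¬φ.
Apply to the existential statement.

forall k: ~(k < 7)


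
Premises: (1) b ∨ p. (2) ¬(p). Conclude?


Disjunctive syllogism: from (P ∨ Q) and ¬P, infer Q.
One disjunct, 'p', is ruled out; the other must hold.

b


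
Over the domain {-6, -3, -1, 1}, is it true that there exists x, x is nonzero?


Evaluate the predicate on each element: -6:T, -3:T, -1:T, 1:T.
Witness x = -6 satisfies the predicate.

T


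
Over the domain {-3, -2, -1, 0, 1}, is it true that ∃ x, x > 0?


Evaluate the predicate on each element: -3:F, -2:F, -1:F, 0:F, 1:T.
Witness x = 1 satisfies the predicate.

T


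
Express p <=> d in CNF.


Step 1: Rewrite p ↔ d as (p → d) ∧ (d → p).
Step 2: Rewrite each implication as a disjunction.

((~p) | d) & ((~d) | p)


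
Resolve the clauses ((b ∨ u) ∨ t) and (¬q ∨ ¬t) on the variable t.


The clauses contain complementary literals t and ¬t.
Resolution eliminates this pair and disjoins the remaining literals (merging duplicates).

((b ∨ u) ∨ ¬q)


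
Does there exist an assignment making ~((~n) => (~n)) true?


Check all 2 assignments over {n}:
n | φ
-----
False | False
True | False
No assignment makes the formula true.

Unsatisfiable.


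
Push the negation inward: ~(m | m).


De Morgan: the negation of a disjunction is the conjunction of the negations.
Distribute ~ across |, flipping it to &, and negate each literal.

(~m) & (~m)


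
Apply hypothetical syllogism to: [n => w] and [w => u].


Hypothetical syllogism: from (P → Q) and (Q → R), infer (P → R).
Chain the two implications through the shared middle term 'w'.

n => u


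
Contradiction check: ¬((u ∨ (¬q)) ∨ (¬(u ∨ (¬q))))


Truth table over {q, u}:
q | u | φ
---------
F | F | F
T | F | F
F | T | F
T | T | F
Every row is false.

Yes, it is a contradiction.


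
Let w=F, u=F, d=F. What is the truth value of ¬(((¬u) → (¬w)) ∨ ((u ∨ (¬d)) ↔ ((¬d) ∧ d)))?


Substitute w=F, u=F, d=F:
¬u = T
¬w = T
(¬u) → (¬w) = T → T = T
¬d = T
u ∨ (¬d) = F ∨ T = T
¬d = T
(¬d) ∧ d = T ∧ F = F
(u ∨ (¬d)) ↔ ((¬d) ∧ d) = T ↔ F = F
((¬u) → (¬w)) ∨ ((u ∨ (¬d)) ↔ ((¬d) ∧ d)) = T ∨ F = T
¬(((¬u) → (¬w)) ∨ ((u ∨ (¬d)) ↔ ((¬d) ∧ d))) = F

F


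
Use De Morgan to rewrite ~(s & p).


De Morgan: the negation of a conjunction is the disjunction of the negations.
Distribute ~ across &, flipping it to |, and negate each literal.

(~s) | (~p)


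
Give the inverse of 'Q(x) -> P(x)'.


The inverse of (P → Q) is (¬P → ¬Q). It is equivalent to the converse, not to the original.
Here P = 'Q(x)' and Q = 'P(x)'.

If not (Q(x)), then not (P(x)).


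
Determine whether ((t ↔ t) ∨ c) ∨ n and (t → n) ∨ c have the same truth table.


Compare truth tables:
c | n | t | φ | ψ
-----------------
F | F | F | T | T
T | F | F | T | T
F | T | F | T | T
T | T | F | T | T
F | F | T | T | F
T | F | T | T | T
F | T | T | T | T
T | T | T | T | T
They differ at row 5 (c=F, n=F, t=T): φ=T but ψ=F.

No, they are not logically equivalent.


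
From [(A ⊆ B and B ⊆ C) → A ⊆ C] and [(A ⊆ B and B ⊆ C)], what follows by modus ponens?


Modus ponens: from (P → Q) and P, infer Q.
P = '(A ⊆ B and B ⊆ C)' is asserted, and P → Q holds, so Q follows.

A ⊆ C.


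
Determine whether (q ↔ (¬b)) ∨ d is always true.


Build the truth table over {b, d, q}:
b | d | q | φ
-------------
F | F | F | F
T | F | F | T
F | T | F | T
T | T | F | T
F | F | T | T
T | F | T | F
F | T | T | T
T | T | T | T
Counterexample at row 1: with b=F, d=F, q=F, the formula is F.

No, it is not a tautology.


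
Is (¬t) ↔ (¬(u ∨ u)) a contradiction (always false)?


Truth table over {t, u}:
t | u | φ
---------
F | F | T
T | F | F
F | T | F
T | T | T
Satisfying assignment at row 1: t=F, u=F gives T.

No, it is not a contradiction.


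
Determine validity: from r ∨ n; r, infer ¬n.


This is affirming a disjunct (fallacy). There exist truth assignments where the premises are all true but the conclusion is false.

Invalid.


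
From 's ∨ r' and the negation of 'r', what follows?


Disjunctive syllogism: from (P ∨ Q) and ¬P, infer Q.
One disjunct, 'r', is ruled out; the other must hold.

s


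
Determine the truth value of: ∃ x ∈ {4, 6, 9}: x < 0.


Evaluate the predicate on each element: 4:F, 6:F, 9:F.
No element satisfies the predicate.

F


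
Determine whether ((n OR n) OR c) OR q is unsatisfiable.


Truth table over {c, n, q}:
c | n | q | φ
-------------
F | F | F | F
T | F | F | T
F | T | F | T
T | T | F | T
F | F | T | T
T | F | T | T
F | T | T | T
T | T | T | T
Satisfying assignment at row 2: c=T, n=F, q=F gives T.

No, it is not a contradiction.


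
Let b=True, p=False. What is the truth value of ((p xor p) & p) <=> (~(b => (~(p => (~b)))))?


Substitute b=True, p=False:
p xor p = False xor False = False
(p xor p) & p = False & False = False
~b = False
p => (~b) = False => False = True
~(p => (~b)) = False
b => (~(p => (~b))) = True => False = False
~(b => (~(p => (~b)))) = True
((p xor p) & p) <=> (~(b => (~(p => (~b))))) = False <=> True = False

False


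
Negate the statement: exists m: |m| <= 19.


¬(forall x: φ) = exists x: ¬φ, and ¬(exists x: φ) = forall x: ¬φ.
Apply to the existential statement.

forall m: ~(|m| <= 19)


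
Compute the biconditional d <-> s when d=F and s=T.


Biconditional is true when both operands have the same truth value.
Substitute: d=F, s=T.
F <-> T evaluates to F.

F


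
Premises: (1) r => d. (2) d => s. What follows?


Hypothetical syllogism: from (P → Q) and (Q → R), infer (P → R).
Chain the two implications through the shared middle term 'd'.

r => s


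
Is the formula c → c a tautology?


Build the truth table over {c}:
c | φ
-----
F | T
T | T
Every row evaluates to true.

Yes, it is a tautology.


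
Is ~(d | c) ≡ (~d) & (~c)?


Compare truth tables:
c | d | φ | ψ
-------------
False | False | True | True
True | False | False | False
False | True | False | False
True | True | False | False
The columns φ and ψ agree on every row.

Yes, they are logically equivalent.


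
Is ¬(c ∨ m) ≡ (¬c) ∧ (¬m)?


Compare truth tables:
c | m | φ | ψ
-------------
F | F | T | T
T | F | F | F
F | T | F | F
T | T | F | F
The columns φ and ψ agree on every row.

Yes, they are logically equivalent.


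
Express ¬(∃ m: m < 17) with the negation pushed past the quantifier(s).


¬(∀ x: φ) = ∃ x: ¬φ, and ¬(∃ x: φ) = ∀ x: ¬φ.
Apply to the existential statement.

∀ m: ¬(m < 17)


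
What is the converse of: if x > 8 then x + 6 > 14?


The converse of (P → Q) is (Q → P). It is not in general equivalent to the original.
Here P = 'x > 8' and Q = 'x + 6 > 14'.

If x + 6 > 14, then x > 8.


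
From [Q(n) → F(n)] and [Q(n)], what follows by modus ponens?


Modus ponens: from (P → Q) and P, infer Q.
P = 'Q(n)' is asserted, and P → Q holds, so Q follows.

F(n).


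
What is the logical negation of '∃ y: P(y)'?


¬(∀ x: φ) = ∃ x: ¬φ, and ¬(∃ x: φ) = ∀ x: ¬φ.
Apply to the existential statement.

∀ y: ¬(P(y))


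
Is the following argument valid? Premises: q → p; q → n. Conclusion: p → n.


This is (no valid rule). There exist truth assignments where the premises are all true but the conclusion is false.

Invalid.


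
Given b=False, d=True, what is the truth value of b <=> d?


Biconditional is true when both operands have the same truth value.
Substitute: b=False, d=True.
False <=> True evaluates to False.

False


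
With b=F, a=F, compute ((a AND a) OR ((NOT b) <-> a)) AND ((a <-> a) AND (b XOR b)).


Substitute b=F, a=F:
a AND a = F AND F = F
NOT b = T
(NOT b) <-> a = T <-> F = F
(a AND a) OR ((NOT b) <-> a) = F OR F = F
a <-> a = F <-> F = T
b XOR b = F XOR F = F
(a <-> a) AND (b XOR b) = T AND F = F
((a AND a) OR ((NOT b) <-> a)) AND ((a <-> a) AND (b XOR b)) = F AND F = F

F


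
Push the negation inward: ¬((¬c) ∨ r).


De Morgan: the negation of a disjunction is the conjunction of the negations.
Distribute ¬ across ∨, flipping it to ∧, and negate each literal.

c ∧ (¬r)


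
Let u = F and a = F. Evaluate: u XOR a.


Exclusive or is true when exactly one operand is true.
Substitute: u=F, a=F.
F XOR F evaluates to F.

F


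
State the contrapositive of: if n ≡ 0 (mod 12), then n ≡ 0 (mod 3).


The contrapositive of (P → Q) is (¬Q → ¬P); it is logically equivalent to the original.
Here P = 'n ≡ 0 (mod 12)' and Q = 'n ≡ 0 (mod 3)'.

If not (n ≡ 0 (mod 3)), then not (n ≡ 0 (mod 12)).


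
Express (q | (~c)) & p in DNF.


Step 1: Distribute ∧ over ∨: (q ∨ (¬c)) ∧ p = (q ∧ p) ∨ ((¬c) ∧ p).

(q & p) | ((~c) & p)


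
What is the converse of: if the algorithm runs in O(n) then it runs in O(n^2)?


The converse of (P → Q) is (Q → P). It is not in general equivalent to the original.
Here P = 'the algorithm runs in O(n)' and Q = 'it runs in O(n^2)'.

If it runs in O(n^2), then the algorithm runs in O(n).


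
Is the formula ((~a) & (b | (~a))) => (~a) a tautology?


Build the truth table over {a, b}:
a | b | φ
---------
False | False | True
True | False | True
False | True | True
True | True | True
Every row evaluates to true.

Yes, it is a tautology.


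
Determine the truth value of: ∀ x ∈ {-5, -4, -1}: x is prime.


Evaluate the predicate on each element: -5:F, -4:F, -1:F.
Counterexample x = -5 fails the predicate.

F


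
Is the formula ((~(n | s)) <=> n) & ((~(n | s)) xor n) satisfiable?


Check all 4 assignments over {n, s}:
n | s | φ
---------
False | False | False
True | False | False
False | True | False
True | True | False
No assignment makes the formula true.

Unsatisfiable.


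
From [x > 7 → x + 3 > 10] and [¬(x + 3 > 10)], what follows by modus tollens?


Modus tollens: from (P → Q) and ¬Q, infer ¬P.
Q = 'x + 3 > 10' is denied; since P → Q, P must also fail.

Not (x > 7).


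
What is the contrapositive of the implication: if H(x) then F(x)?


The contrapositive of (P → Q) is (¬Q → ¬P); it is logically equivalent to the original.
Here P = 'H(x)' and Q = 'F(x)'.

If not (F(x)), then not (H(x)).


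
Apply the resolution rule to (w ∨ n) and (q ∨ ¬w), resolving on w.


The clauses contain complementary literals w and ¬w.
Resolution eliminates this pair and disjoins the remaining literals (merging duplicates).

(n ∨ q)


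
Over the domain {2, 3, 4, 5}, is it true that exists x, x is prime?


Evaluate the predicate on each element: 2:True, 3:True, 4:False, 5:True.
Witness x = 2 satisfies the predicate.

True


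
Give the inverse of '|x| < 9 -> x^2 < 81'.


The inverse of (P → Q) is (¬P → ¬Q). It is equivalent to the converse, not to the original.
Here P = '|x| < 9' and Q = 'x^2 < 81'.

If not (|x| < 9), then not (x^2 < 81).


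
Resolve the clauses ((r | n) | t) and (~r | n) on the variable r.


The clauses contain complementary literals r and ~r.
Resolution eliminates this pair and disjoins the remaining literals (merging duplicates).

(n | t)


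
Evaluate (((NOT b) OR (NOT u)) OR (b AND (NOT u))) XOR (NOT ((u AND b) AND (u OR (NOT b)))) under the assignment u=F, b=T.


Substitute u=F, b=T:
… (earlier sub-steps elided)
(NOT b) OR (NOT u) = F OR T = T
NOT u = T
b AND (NOT u) = T AND T = T
((NOT b) OR (NOT u)) OR (b AND (NOT u)) = T OR T = T
u AND b = F AND T = F
NOT b = F
u OR (NOT b) = F OR F = F
(u AND b) AND (u OR (NOT b)) = F AND F = F
NOT ((u AND b) AND (u OR (NOT b))) = T
(((NOT b) OR (NOT u)) OR (b AND (NOT u))) XOR (NOT ((u AND b) AND (u OR (NOT b)))) = T XOR T = F

F


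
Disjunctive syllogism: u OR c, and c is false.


Disjunctive syllogism: from (P ∨ Q) and ¬P, infer Q.
One disjunct, 'c', is ruled out; the other must hold.

u


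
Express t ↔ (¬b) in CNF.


Step 1: Rewrite t ↔ (¬b) as (t → (¬b)) ∧ ((¬b) → t).
Step 2: Rewrite each implication as a disjunction.
Step 3: Eliminate any double negations (¬¬X = X).

((¬t) ∨ (¬b)) ∧ (b ∨ t)


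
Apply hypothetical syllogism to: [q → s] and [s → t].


Hypothetical syllogism: from (P → Q) and (Q → R), infer (P → R).
Chain the two implications through the shared middle term 's'.

q → t


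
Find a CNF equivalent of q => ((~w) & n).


Step 1: Rewrite q → ((¬w) ∧ n) as ¬q ∨ ((¬w) ∧ n).
Step 2: Distribute ∨ over ∧.

((~q) | (~w)) & ((~q) | n)


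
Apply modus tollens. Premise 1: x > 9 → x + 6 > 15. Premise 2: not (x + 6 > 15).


Modus tollens: from (P → Q) and ¬Q, infer ¬P.
Q = 'x + 6 > 15' is denied; since P → Q, P must also fail.

Not (x > 9).


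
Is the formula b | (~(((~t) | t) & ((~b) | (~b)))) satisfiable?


Search for a satisfying assignment over {b, t}.
Try b=True, t=False: the formula evaluates to True.
A satisfying assignment exists.

Satisfiable.


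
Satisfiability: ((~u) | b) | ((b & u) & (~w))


Search for a satisfying assignment over {b, u, w}.
Try b=False, u=False, w=False: the formula evaluates to True.
A satisfying assignment exists.

Satisfiable.


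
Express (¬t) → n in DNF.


Step 1: Rewrite (¬t) → n as ¬(¬t) ∨ n.
Step 2: Eliminate any double negations (¬¬X = X).

t ∨ n


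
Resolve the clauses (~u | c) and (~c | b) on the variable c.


The clauses contain complementary literals c and ~c.
Resolution eliminates this pair and disjoins the remaining literals (merging duplicates).

(~u | b)


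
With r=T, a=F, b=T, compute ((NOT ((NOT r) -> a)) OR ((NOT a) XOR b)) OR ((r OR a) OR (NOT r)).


Substitute r=T, a=F, b=T:
NOT r = F
(NOT r) -> a = F -> F = T
NOT ((NOT r) -> a) = F
NOT a = T
(NOT a) XOR b = T XOR T = F
(NOT ((NOT r) -> a)) OR ((NOT a) XOR b) = F OR F = F
r OR a = T OR F = T
NOT r = F
(r OR a) OR (NOT r) = T OR F = T
((NOT ((NOT r) -> a)) OR ((NOT a) XOR b)) OR ((r OR a) OR (NOT r)) = F OR T = T

T


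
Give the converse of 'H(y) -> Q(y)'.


The converse of (P → Q) is (Q → P). It is not in general equivalent to the original.
Here P = 'H(y)' and Q = 'Q(y)'.

If Q(y), then H(y).


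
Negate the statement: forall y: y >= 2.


¬(forall x: φ) = exists x: ¬φ, and ¬(exists x: φ) = forall x: ¬φ.
Apply to the universal statement.

exists y: ~(y >= 2)


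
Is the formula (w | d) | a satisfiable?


Search for a satisfying assignment over {a, d, w}.
Try a=True, d=False, w=False: the formula evaluates to True.
A satisfying assignment exists.

Satisfiable.


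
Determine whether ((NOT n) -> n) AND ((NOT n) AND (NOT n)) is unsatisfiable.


Truth table over {n}:
n | φ
-----
F | F
T | F
Every row is false.

Yes, it is a contradiction.


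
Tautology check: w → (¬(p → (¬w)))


Build the truth table over {p, w}:
p | w | φ
---------
F | F | T
T | F | T
F | T | F
T | T | T
Counterexample at row 3: with p=F, w=T, the formula is F.

No, it is not a tautology.


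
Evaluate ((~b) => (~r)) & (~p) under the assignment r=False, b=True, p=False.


Substitute r=False, b=True, p=False:
~b = False
~r = True
(~b) => (~r) = False => True = True
~p = True
((~b) => (~r)) & (~p) = True & True = True

True


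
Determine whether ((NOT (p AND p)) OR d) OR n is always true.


Build the truth table over {d, n, p}:
d | n | p | φ
-------------
F | F | F | T
T | F | F | T
F | T | F | T
T | T | F | T
F | F | T | F
T | F | T | T
F | T | T | T
T | T | T | T
Counterexample at row 5: with d=F, n=F, p=T, the formula is F.

No, it is not a tautology.


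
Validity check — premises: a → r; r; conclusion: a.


This is affirming the consequent (fallacy). There exist truth assignments where the premises are all true but the conclusion is false.

Invalid.


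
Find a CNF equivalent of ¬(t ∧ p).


Step 1: Apply De Morgan: ¬(t ∧ p) = ¬t ∨ ¬p.

(¬t) ∨ (¬p)


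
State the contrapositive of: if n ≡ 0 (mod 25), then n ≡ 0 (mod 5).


The contrapositive of (P → Q) is (¬Q → ¬P); it is logically equivalent to the original.
Here P = 'n ≡ 0 (mod 25)' and Q = 'n ≡ 0 (mod 5)'.

If not (n ≡ 0 (mod 5)), then not (n ≡ 0 (mod 25)).


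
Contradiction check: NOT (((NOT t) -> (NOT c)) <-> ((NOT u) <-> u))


Truth table over {c, t, u}:
c | t | u | φ
-------------
F | F | F | T
T | F | F | F
F | T | F | T
T | T | F | T
F | F | T | T
T | F | T | F
F | T | T | T
T | T | T | T
Satisfying assignment at row 1: c=F, t=F, u=F gives T.

No, it is not a contradiction.


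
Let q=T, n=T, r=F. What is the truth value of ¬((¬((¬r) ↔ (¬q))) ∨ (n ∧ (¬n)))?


Substitute q=T, n=T, r=F:
¬r = T
¬q = F
(¬r) ↔ (¬q) = T ↔ F = F
¬((¬r) ↔ (¬q)) = T
¬n = F
n ∧ (¬n) = T ∧ F = F
(¬((¬r) ↔ (¬q))) ∨ (n ∧ (¬n)) = T ∨ F = T
¬((¬((¬r) ↔ (¬q))) ∨ (n ∧ (¬n))) = F

F


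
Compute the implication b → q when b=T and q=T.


Implication is false only when antecedent is true and consequent is false.
Substitute: b=T, q=T.
T → T evaluates to T.

T


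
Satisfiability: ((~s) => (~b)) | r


Search for a satisfying assignment over {b, r, s}.
Try b=False, r=False, s=False: the formula evaluates to True.
A satisfying assignment exists.

Satisfiable.


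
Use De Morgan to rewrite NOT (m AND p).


De Morgan: the negation of a conjunction is the disjunction of the negations.
Distribute NOT across AND, flipping it to OR, and negate each literal.

(NOT m) OR (NOT p)


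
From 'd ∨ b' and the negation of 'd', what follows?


Disjunctive syllogism: from (P ∨ Q) and ¬P, infer Q.
One disjunct, 'd', is ruled out; the other must hold.

b


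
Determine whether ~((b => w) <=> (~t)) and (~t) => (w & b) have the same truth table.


Compare truth tables:
b | t | w | φ | ψ
-----------------
False | False | False | False | False
True | False | False | True | False
False | True | False | True | True
True | True | False | False | True
False | False | True | False | False
True | False | True | False | True
False | True | True | True | True
True | True | True | True | True
They differ at row 2 (b=True, t=False, w=False): φ=True but ψ=False.

No, they are not logically equivalent.


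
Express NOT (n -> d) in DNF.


Step 1: Rewrite implication then negate: ¬(¬n ∨ d) = n ∧ ¬d.

n AND (NOT d)


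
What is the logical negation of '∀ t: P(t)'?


¬(∀ x: φ) = ∃ x: ¬φ, and ¬(∃ x: φ) = ∀ x: ¬φ.
Apply to the universal statement.

∃ t: ¬(P(t))


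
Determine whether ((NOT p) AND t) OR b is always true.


Build the truth table over {b, p, t}:
b | p | t | φ
-------------
F | F | F | F
T | F | F | T
F | T | F | F
T | T | F | T
F | F | T | T
T | F | T | T
F | T | T | F
T | T | T | T
Counterexample at row 1: with b=F, p=F, t=F, the formula is F.

No, it is not a tautology.


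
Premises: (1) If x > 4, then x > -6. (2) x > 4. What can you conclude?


Modus ponens: from (P → Q) and P, infer Q.
P = 'x > 4' is asserted, and P → Q holds, so Q follows.

x > -6.


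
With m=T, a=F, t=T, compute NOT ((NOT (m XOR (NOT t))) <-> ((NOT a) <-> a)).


Substitute m=T, a=F, t=T:
NOT t = F
m XOR (NOT t) = T XOR F = T
NOT (m XOR (NOT t)) = F
NOT a = T
(NOT a) <-> a = T <-> F = F
(NOT (m XOR (NOT t))) <-> ((NOT a) <-> a) = F <-> F = T
NOT ((NOT (m XOR (NOT t))) <-> ((NOT a) <-> a)) = F

F


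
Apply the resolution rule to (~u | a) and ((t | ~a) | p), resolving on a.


The clauses contain complementary literals a and ~a.
Resolution eliminates this pair and disjoins the remaining literals (merging duplicates).

((~u | p) | t)


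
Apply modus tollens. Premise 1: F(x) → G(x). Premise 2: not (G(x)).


Modus tollens: from (P → Q) and ¬Q, infer ¬P.
Q = 'G(x)' is denied; since P → Q, P must also fail.

Not (F(x)).


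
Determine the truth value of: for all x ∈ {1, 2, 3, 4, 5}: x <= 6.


Evaluate the predicate on each element: 1:T, 2:T, 3:T, 4:T, 5:T.
Every element satisfies the predicate.

T


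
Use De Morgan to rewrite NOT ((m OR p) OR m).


De Morgan: the negation of a disjunction is the conjunction of the negations.
Distribute NOT across OR, flipping it to AND, and negate each literal.

((NOT m) AND (NOT p)) AND (NOT m)


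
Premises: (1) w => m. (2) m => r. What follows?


Hypothetical syllogism: from (P → Q) and (Q → R), infer (P → R).
Chain the two implications through the shared middle term 'm'.

w => r


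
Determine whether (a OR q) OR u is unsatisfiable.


Truth table over {a, q, u}:
a | q | u | φ
-------------
F | F | F | F
T | F | F | T
F | T | F | T
T | T | F | T
F | F | T | T
T | F | T | T
F | T | T | T
T | T | T | T
Satisfying assignment at row 2: a=T, q=F, u=F gives T.

No, it is not a contradiction.


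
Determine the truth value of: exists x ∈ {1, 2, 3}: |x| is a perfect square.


Evaluate the predicate on each element: 1:True, 2:False, 3:False.
Witness x = 1 satisfies the predicate.

True


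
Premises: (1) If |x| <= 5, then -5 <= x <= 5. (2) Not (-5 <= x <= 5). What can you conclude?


Modus tollens: from (P → Q) and ¬Q, infer ¬P.
Q = '-5 <= x <= 5' is denied; since P → Q, P must also fail.

Not (|x| <= 5).


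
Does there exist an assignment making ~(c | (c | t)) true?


Search for a satisfying assignment over {c, t}.
Try c=False, t=False: the formula evaluates to True.
A satisfying assignment exists.

Satisfiable.


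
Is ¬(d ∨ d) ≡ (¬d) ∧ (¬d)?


Compare truth tables:
d | φ | ψ
---------
F | T | T
T | F | F
The columns φ and ψ agree on every row.

Yes, they are logically equivalent.


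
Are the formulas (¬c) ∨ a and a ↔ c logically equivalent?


Compare truth tables:
a | c | φ | ψ
-------------
F | F | T | T
T | F | T | F
F | T | F | F
T | T | T | T
They differ at row 2 (a=T, c=F): φ=T but ψ=F.

No, they are not logically equivalent.


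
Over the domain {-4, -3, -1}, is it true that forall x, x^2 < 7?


Evaluate the predicate on each element: -4:False, -3:False, -1:True.
Counterexample x = -4 fails the predicate.

False


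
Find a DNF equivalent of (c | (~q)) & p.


Step 1: Distribute ∧ over ∨: (c ∨ (¬q)) ∧ p = (c ∧ p) ∨ ((¬q) ∧ p).

(c & p) | ((~q) & p)


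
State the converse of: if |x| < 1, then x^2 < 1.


The converse of (P → Q) is (Q → P). It is not in general equivalent to the original.
Here P = '|x| < 1' and Q = 'x^2 < 1'.

If x^2 < 1, then |x| < 1.


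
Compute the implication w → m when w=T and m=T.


Implication is false only when antecedent is true and consequent is false.
Substitute: w=T, m=T.
T → T evaluates to T.

T


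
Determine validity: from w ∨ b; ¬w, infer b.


This matches the form of disjunctive syllogism: the conclusion follows in every model of the premises.

Valid.


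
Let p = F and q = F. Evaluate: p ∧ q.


Conjunction is true only when both operands are true.
Substitute: p=F, q=F.
F ∧ F evaluates to F.

F


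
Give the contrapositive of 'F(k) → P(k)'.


The contrapositive of (P → Q) is (¬Q → ¬P); it is logically equivalent to the original.
Here P = 'F(k)' and Q = 'P(k)'.

If not (P(k)), then not (F(k)).


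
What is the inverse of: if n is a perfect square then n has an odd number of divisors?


The inverse of (P → Q) is (¬P → ¬Q). It is equivalent to the converse, not to the original.
Here P = 'n is a perfect square' and Q = 'n has an odd number of divisors'.

If not (n is a perfect square), then not (n has an odd number of divisors).


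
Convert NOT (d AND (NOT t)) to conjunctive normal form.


Step 1: Apply De Morgan: ¬(d ∧ (¬t)) = ¬d ∨ ¬(¬t).
Step 2: Eliminate any double negations (¬¬X = X).

(NOT d) OR t


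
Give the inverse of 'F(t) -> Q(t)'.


The inverse of (P → Q) is (¬P → ¬Q). It is equivalent to the converse, not to the original.
Here P = 'F(t)' and Q = 'Q(t)'.

If not (F(t)), then not (Q(t)).


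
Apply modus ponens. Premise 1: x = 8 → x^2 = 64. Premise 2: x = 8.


Modus ponens: from (P → Q) and P, infer Q.
P = 'x = 8' is asserted, and P → Q holds, so Q follows.

x^2 = 64.


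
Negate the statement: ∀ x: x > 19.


¬(∀ x: φ) = ∃ x: ¬φ, and ¬(∃ x: φ) = ∀ x: ¬φ.
Apply to the universal statement.

∃ x: ¬(x > 19)


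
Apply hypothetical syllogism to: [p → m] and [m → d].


Hypothetical syllogism: from (P → Q) and (Q → R), infer (P → R).
Chain the two implications through the shared middle term 'm'.

p → d


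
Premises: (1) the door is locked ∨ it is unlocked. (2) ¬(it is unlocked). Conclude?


Disjunctive syllogism: from (P ∨ Q) and ¬P, infer Q.
One disjunct, 'it is unlocked', is ruled out; the other must hold.

the door is locked


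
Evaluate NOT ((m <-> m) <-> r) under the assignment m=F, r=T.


Substitute m=F, r=T:
m <-> m = F <-> F = T
(m <-> m) <-> r = T <-> T = T
NOT ((m <-> m) <-> r) = F

F


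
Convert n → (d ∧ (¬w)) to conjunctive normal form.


Step 1: Rewrite n → (d ∧ (¬w)) as ¬n ∨ (d ∧ (¬w)).
Step 2: Distribute ∨ over ∧.

((¬n) ∨ d) ∧ ((¬n) ∨ (¬w))


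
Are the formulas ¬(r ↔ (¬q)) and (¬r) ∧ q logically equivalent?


Compare truth tables:
q | r | φ | ψ
-------------
F | F | T | F
T | F | F | T
F | T | F | F
T | T | T | F
They differ at row 1 (q=F, r=F): φ=T but ψ=F.

No, they are not logically equivalent.


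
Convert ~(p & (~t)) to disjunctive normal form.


Step 1: Apply De Morgan: ¬(p ∧ (¬t)) = ¬p ∨ ¬(¬t).
Step 2: Eliminate any double negations (¬¬X = X).

(~p) | t


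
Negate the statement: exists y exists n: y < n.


Negation flips each quantifier (∀↔∃) and negates the inner predicate.
¬(exists y exists n: φ) = forall y forall n: ¬φ.

forall y forall n: ~(y < n)


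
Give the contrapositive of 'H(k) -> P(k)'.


The contrapositive of (P → Q) is (¬Q → ¬P); it is logically equivalent to the original.
Here P = 'H(k)' and Q = 'P(k)'.

If not (P(k)), then not (H(k)).


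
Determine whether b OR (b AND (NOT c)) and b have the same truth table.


Compare truth tables:
b | c | φ | ψ
-------------
F | F | F | F
T | F | T | T
F | T | F | F
T | T | T | T
The columns φ and ψ agree on every row.

Yes, they are logically equivalent.


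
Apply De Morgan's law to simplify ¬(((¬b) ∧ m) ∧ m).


De Morgan: the negation of a conjunction is the disjunction of the negations.
Distribute ¬ across ∧, flipping it to ∨, and negate each literal.

(b ∨ (¬m)) ∨ (¬m)


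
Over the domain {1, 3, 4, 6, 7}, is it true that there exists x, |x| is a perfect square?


Evaluate the predicate on each element: 1:T, 3:F, 4:T, 6:F, 7:F.
Witness x = 1 satisfies the predicate.

T


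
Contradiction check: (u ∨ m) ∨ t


Truth table over {m, t, u}:
m | t | u | φ
-------------
F | F | F | F
T | F | F | T
F | T | F | T
T | T | F | T
F | F | T | T
T | F | T | T
F | T | T | T
T | T | T | T
Satisfying assignment at row 2: m=T, t=F, u=F gives T.

No, it is not a contradiction.


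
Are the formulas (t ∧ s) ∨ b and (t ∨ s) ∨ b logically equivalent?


Compare truth tables:
b | s | t | φ | ψ
-----------------
F | F | F | F | F
T | F | F | T | T
F | T | F | F | T
T | T | F | T | T
F | F | T | F | T
T | F | T | T | T
F | T | T | T | T
T | T | T | T | T
They differ at row 3 (b=F, s=T, t=F): φ=F but ψ=T.

No, they are not logically equivalent.


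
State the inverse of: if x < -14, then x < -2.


The inverse of (P → Q) is (¬P → ¬Q). It is equivalent to the converse, not to the original.
Here P = 'x < -14' and Q = 'x < -2'.

If not (x < -14), then not (x < -2).


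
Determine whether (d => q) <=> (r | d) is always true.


Build the truth table over {d, q, r}:
d | q | r | φ
-------------
False | False | False | False
True | False | False | False
False | True | False | False
True | True | False | True
False | False | True | True
True | False | True | False
False | True | True | True
True | True | True | True
Counterexample at row 1: with d=False, q=False, r=False, the formula is False.

No, it is not a tautology.


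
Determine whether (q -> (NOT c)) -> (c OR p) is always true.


Build the truth table over {c, p, q}:
c | p | q | φ
-------------
F | F | F | F
T | F | F | T
F | T | F | T
T | T | F | T
F | F | T | F
T | F | T | T
F | T | T | T
T | T | T | T
Counterexample at row 1: with c=F, p=F, q=F, the formula is F.

No, it is not a tautology.


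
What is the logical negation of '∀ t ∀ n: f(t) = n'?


Negation flips each quantifier (∀↔∃) and negates the inner predicate.
¬(∀ t ∀ n: φ) = ∃ t ∃ n: ¬φ.

∃ t ∃ n: ¬(f(t) = n)


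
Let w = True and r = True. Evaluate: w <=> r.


Biconditional is true when both operands have the same truth value.
Substitute: w=True, r=True.
True <=> True evaluates to True.

True


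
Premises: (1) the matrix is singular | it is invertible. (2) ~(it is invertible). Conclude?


Disjunctive syllogism: from (P ∨ Q) and ¬P, infer Q.
One disjunct, 'it is invertible', is ruled out; the other must hold.

the matrix is singular


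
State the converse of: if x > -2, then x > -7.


The converse of (P → Q) is (Q → P). It is not in general equivalent to the original.
Here P = 'x > -2' and Q = 'x > -7'.

If x > -7, then x > -2.


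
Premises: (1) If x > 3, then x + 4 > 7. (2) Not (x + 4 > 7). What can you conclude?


Modus tollens: from (P → Q) and ¬Q, infer ¬P.
Q = 'x + 4 > 7' is denied; since P → Q, P must also fail.

Not (x > 3).


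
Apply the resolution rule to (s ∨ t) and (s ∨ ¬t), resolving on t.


The clauses contain complementary literals t and ¬t.
Resolution eliminates this pair and disjoins the remaining literals (merging duplicates).

s


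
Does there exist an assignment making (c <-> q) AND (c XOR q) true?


Check all 4 assignments over {c, q}:
c | q | φ
---------
F | F | F
T | F | F
F | T | F
T | T | F
No assignment makes the formula true.

Unsatisfiable.


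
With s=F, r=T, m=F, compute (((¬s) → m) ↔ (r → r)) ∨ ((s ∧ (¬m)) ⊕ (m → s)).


Substitute s=F, r=T, m=F:
¬s = T
(¬s) → m = T → F = F
r → r = T → T = T
((¬s) → m) ↔ (r → r) = F ↔ T = F
¬m = T
s ∧ (¬m) = F ∧ T = F
m → s = F → F = T
(s ∧ (¬m)) ⊕ (m → s) = F ⊕ T = T
(((¬s) → m) ↔ (r → r)) ∨ ((s ∧ (¬m)) ⊕ (m → s)) = F ∨ T = T

T


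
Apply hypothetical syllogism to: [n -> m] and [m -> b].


Hypothetical syllogism: from (P → Q) and (Q → R), infer (P → R).
Chain the two implications through the shared middle term 'm'.

n -> b


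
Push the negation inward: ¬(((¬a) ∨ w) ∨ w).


De Morgan: the negation of a disjunction is the conjunction of the negations.
Distribute ¬ across ∨, flipping it to ∧, and negate each literal.

(a ∧ (¬w)) ∧ (¬w)


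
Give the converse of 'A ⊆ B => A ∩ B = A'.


The converse of (P → Q) is (Q → P). It is not in general equivalent to the original.
Here P = 'A ⊆ B' and Q = 'A ∩ B = A'.

If A ∩ B = A, then A ⊆ B.


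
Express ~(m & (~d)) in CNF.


Step 1: Apply De Morgan: ¬(m ∧ (¬d)) = ¬m ∨ ¬(¬d).
Step 2: Eliminate any double negations (¬¬X = X).

(~m) | d


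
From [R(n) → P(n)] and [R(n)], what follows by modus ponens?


Modus ponens: from (P → Q) and P, infer Q.
P = 'R(n)' is asserted, and P → Q holds, so Q follows.

P(n).


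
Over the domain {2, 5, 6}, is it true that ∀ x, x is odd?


Evaluate the predicate on each element: 2:F, 5:T, 6:F.
Counterexample x = 2 fails the predicate.

F


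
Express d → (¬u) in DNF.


Step 1: Rewrite d → (¬u) as ¬d ∨ (¬u).

(¬d) ∨ (¬u)


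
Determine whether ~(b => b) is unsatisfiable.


Truth table over {b}:
b | φ
-----
False | False
True | False
Every row is false.

Yes, it is a contradiction.


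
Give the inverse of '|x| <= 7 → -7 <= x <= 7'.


The inverse of (P → Q) is (¬P → ¬Q). It is equivalent to the converse, not to the original.
Here P = '|x| <= 7' and Q = '-7 <= x <= 7'.

If not (|x| <= 7), then not (-7 <= x <= 7).


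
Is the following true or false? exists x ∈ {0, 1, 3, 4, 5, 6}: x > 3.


Evaluate the predicate on each element: 0:False, 1:False, 3:False, 4:True, 5:True, 6:True.
Witness x = 4 satisfies the predicate.

True


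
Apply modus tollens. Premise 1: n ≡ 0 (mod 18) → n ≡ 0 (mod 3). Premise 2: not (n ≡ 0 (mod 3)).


Modus tollens: from (P → Q) and ¬Q, infer ¬P.
Q = 'n ≡ 0 (mod 3)' is denied; since P → Q, P must also fail.

Not (n ≡ 0 (mod 18)).


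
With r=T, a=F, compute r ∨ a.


Substitute r=T, a=F:
r ∨ a = T ∨ F = T

T


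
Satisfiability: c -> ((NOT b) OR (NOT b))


Search for a satisfying assignment over {b, c}.
Try b=F, c=F: the formula evaluates to T.
A satisfying assignment exists.

Satisfiable.


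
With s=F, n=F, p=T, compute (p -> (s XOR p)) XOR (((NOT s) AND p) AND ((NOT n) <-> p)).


Substitute s=F, n=F, p=T:
s XOR p = F XOR T = T
p -> (s XOR p) = T -> T = T
NOT s = T
(NOT s) AND p = T AND T = T
NOT n = T
(NOT n) <-> p = T <-> T = T
((NOT s) AND p) AND ((NOT n) <-> p) = T AND T = T
(p -> (s XOR p)) XOR (((NOT s) AND p) AND ((NOT n) <-> p)) = T XOR T = F

F


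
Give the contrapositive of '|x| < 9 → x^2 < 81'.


The contrapositive of (P → Q) is (¬Q → ¬P); it is logically equivalent to the original.
Here P = '|x| < 9' and Q = 'x^2 < 81'.

If not (x^2 < 81), then not (|x| < 9).


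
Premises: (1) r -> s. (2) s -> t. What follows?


Hypothetical syllogism: from (P → Q) and (Q → R), infer (P → R).
Chain the two implications through the shared middle term 's'.

r -> t


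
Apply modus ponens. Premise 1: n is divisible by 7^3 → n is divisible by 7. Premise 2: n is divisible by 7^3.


Modus ponens: from (P → Q) and P, infer Q.
P = 'n is divisible by 7^3' is asserted, and P → Q holds, so Q follows.

n is divisible by 7.


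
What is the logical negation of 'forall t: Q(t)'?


¬(forall x: φ) = exists x: ¬φ, and ¬(exists x: φ) = forall x: ¬φ.
Apply to the universal statement.

exists t: ~(Q(t))


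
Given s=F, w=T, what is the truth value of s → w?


Implication is false only when antecedent is true and consequent is false.
Substitute: s=F, w=T.
F → T evaluates to T.

T


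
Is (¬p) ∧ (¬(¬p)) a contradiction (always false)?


Truth table over {p}:
p | φ
-----
F | F
T | F
Every row is false.

Yes, it is a contradiction.


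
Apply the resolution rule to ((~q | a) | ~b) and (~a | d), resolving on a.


The clauses contain complementary literals a and ~a.
Resolution eliminates this pair and disjoins the remaining literals (merging duplicates).

((~b | ~q) | d)
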